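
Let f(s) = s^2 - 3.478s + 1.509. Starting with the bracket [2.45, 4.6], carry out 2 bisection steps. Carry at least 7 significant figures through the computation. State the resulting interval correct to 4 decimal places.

[2.4500, 2.9875]

f(2.450000) = -1.009600, f(4.600000) = 6.670200 (opposite signs)
step 1: m = 3.525000, f(m) = 1.674675 > 0 → root in [2.450000, 3.525000]
step 2: m = 2.987500, f(m) = 0.043631 > 0 → root in [2.450000, 2.987500]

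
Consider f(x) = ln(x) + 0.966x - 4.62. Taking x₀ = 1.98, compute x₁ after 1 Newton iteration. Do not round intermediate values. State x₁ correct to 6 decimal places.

3.356039

Newton update: x ← x − f(x)/f'(x).
f'(x) = 1/x + 0.966
x_0 = 1.980000: f = -2.024223, f' = 1.471051 → x_1 = 1.980000 - (-2.024223)/(1.471051) = 3.356039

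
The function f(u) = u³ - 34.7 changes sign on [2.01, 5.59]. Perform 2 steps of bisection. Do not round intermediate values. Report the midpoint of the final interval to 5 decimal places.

3.35250

f(2.010000) = -26.579399, f(5.590000) = 139.976879 (opposite signs)
step 1: m = 3.800000, f(m) = 20.172000 > 0 → root in [2.010000, 3.800000]
step 2: m = 2.905000, f(m) = -10.184632 < 0 → root in [2.905000, 3.800000]
Midpoint of [2.905000, 3.800000] = 3.352500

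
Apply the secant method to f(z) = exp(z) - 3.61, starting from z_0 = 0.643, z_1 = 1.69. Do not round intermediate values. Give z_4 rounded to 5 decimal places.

1.28544

Secant update: z_(k+1) = z_k − f(z_k)·(z_k − z_(k-1))/(f(z_k) − f(z_(k-1))).
f(z_0) = -1.707821, f(z_1) = 1.809481
z_2 = 1.690000 - (1.809481)·(1.690000 - 0.643000)/(1.809481 - (-1.707821)) = 1.151369; f(z_2) = -0.447479
z_3 = 1.151369 - (-0.447479)·(1.151369 - 1.690000)/(-0.447479 - (1.809481)) = 1.258162; f(z_3) = -0.091053
z_4 = 1.258162 - (-0.091053)·(1.258162 - 1.151369)/(-0.091053 - (-0.447479)) = 1.285443; f(z_4) = 0.006270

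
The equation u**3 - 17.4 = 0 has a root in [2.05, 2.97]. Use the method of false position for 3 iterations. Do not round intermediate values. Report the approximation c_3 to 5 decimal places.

2.58982

f(2.050000) = -8.784875, f(2.970000) = 8.798073
step 1: c = 2.509655, f(c) = -1.593274 < 0 → new bracket [2.509655, 2.970000]
step 2: c = 2.580238, f(c) = -0.221733 < 0 → new bracket [2.580238, 2.970000]
step 3: c = 2.589820, f(c) = -0.029652 < 0 → new bracket [2.589820, 2.970000]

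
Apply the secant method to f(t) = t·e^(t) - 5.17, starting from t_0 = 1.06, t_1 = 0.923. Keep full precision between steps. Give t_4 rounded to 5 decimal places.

1.34325

f(t_0) = -2.110447, f(t_1) = -2.846966
t_2 = 0.923000 - (-2.846966)·(0.923000 - 1.060000)/(-2.846966 - (-2.110447)) = 1.452564; f(t_2) = 1.038346
t_3 = 1.452564 - (1.038346)·(1.452564 - 0.923000)/(1.038346 - (-2.846966)) = 1.311039; f(t_3) = -0.306014
t_4 = 1.311039 - (-0.306014)·(1.311039 - 1.452564)/(-0.306014 - (1.038346)) = 1.343254; f(t_4) = -0.023336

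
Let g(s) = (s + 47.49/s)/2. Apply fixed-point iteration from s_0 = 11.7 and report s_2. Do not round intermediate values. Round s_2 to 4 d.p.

s_1 = g(11.700000) = 7.879487
s_2 = g(7.879487) = 6.953265

6.9533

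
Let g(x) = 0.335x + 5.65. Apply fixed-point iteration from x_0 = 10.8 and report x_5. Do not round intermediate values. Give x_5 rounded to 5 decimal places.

x_1 = g(10.800000) = 9.268000
x_2 = g(9.268000) = 8.754780
x_3 = g(8.754780) = 8.582851
x_4 = g(8.582851) = 8.525255
x_5 = g(8.525255) = 8.505960

8.50596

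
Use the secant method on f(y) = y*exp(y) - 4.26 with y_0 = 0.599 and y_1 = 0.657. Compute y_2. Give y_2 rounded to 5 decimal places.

Secant update: y_(k+1) = y_k − f(y_k)·(y_k − y_(k-1))/(f(y_k) − f(y_(k-1))).
f(y_0) = -3.169642, f(y_1) = -2.992649
y_2 = 0.657000 - (-2.992649)·(0.657000 - 0.599000)/(-2.992649 - (-3.169642)) = 1.637683; f(y_2) = 4.163000

1.63768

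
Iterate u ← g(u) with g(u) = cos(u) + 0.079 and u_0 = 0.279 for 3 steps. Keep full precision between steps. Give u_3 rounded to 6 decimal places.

0.912748

u_1 = g(0.279000) = 1.040331
u_2 = g(1.040331) = 0.584935
u_3 = g(0.584935) = 0.912748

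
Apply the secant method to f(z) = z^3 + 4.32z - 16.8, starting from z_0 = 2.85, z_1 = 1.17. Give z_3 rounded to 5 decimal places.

Secant update: z_(k+1) = z_k − f(z_k)·(z_k − z_(k-1))/(f(z_k) − f(z_(k-1))).
f(z_0) = 18.661125, f(z_1) = -10.143987
z_2 = 1.170000 - (-10.143987)·(1.170000 - 2.850000)/(-10.143987 - (18.661125)) = 1.761628; f(z_2) = -3.722854
z_3 = 1.761628 - (-3.722854)·(1.761628 - 1.170000)/(-3.722854 - (-10.143987)) = 2.104642; f(z_3) = 1.614608

2.10464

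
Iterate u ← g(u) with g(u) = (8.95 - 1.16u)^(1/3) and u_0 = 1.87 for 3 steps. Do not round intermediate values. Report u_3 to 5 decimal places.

1.89056

u_1 = g(1.870000) = 1.892752
u_2 = g(1.892752) = 1.890293
u_3 = g(1.890293) = 1.890559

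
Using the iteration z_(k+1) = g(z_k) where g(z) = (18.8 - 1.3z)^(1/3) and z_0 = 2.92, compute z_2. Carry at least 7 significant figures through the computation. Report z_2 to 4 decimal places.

z_1 = g(2.920000) = 2.466431
z_2 = g(2.466431) = 2.498326

2.4983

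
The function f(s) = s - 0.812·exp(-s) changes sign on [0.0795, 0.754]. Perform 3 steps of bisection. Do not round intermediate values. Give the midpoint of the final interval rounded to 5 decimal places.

f(0.079500) = -0.670445, f(0.754000) = 0.371970 (opposite signs)
step 1: m = 0.416750, f(m) = -0.118509 < 0 → root in [0.416750, 0.754000]
step 2: m = 0.585375, f(m) = 0.133175 > 0 → root in [0.416750, 0.585375]
step 3: m = 0.501062, f(m) = 0.009083 > 0 → root in [0.416750, 0.501062]
Midpoint of [0.416750, 0.501062] = 0.458906

0.45891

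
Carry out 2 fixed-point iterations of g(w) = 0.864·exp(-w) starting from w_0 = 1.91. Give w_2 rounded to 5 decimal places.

w_1 = g(1.910000) = 0.127941
w_2 = g(0.127941) = 0.760238

0.76024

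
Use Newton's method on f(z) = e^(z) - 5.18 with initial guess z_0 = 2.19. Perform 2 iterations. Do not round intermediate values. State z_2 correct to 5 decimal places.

f'(z) = e^(z)
z_0 = 2.190000: f = 3.755213, f' = 8.935213 → z_1 = 2.190000 - (3.755213)/(8.935213) = 1.769729
z_1 = 1.769729: f = 0.689261, f' = 5.869261 → z_2 = 1.769729 - (0.689261)/(5.869261) = 1.652293

1.65229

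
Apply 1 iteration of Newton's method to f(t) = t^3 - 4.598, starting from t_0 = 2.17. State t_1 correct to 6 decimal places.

f'(t) = 3t^2
t_0 = 2.170000: f = 5.620313, f' = 14.126700 → t_1 = 2.170000 - (5.620313)/(14.126700) = 1.772150

1.772150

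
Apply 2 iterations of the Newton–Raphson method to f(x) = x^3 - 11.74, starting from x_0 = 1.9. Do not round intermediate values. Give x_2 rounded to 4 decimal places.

f'(x) = 3x^2
x_0 = 1.900000: f = -4.881000, f' = 10.830000 → x_1 = 1.900000 - (-4.881000)/(10.830000) = 2.350693
x_1 = 2.350693: f = 1.249352, f' = 16.577266 → x_2 = 2.350693 - (1.249352)/(16.577266) = 2.275327

2.2753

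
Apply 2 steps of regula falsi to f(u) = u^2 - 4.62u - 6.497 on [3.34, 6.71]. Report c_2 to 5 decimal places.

False-position update: c = (a·f(b) − b·f(a))/(f(b) − f(a)); replace the endpoint whose sign matches f(c).
f(3.340000) = -10.772200, f(6.710000) = 7.526900
step 1: c = 5.323831, f(c) = -2.749925 < 0 → new bracket [5.323831, 6.710000]
step 2: c = 5.694749, f(c) = -0.376575 < 0 → new bracket [5.694749, 6.710000]

5.69475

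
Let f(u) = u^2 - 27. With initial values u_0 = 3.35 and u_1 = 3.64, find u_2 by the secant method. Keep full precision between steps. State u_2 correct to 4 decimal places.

5.6072

f(u_0) = -15.777500, f(u_1) = -13.750400
u_2 = 3.640000 - (-13.750400)·(3.640000 - 3.350000)/(-13.750400 - (-15.777500)) = 5.607153; f(u_2) = 4.440166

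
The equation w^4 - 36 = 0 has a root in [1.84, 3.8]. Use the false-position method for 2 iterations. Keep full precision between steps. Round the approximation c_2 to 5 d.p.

f(1.840000) = -24.537713, f(3.800000) = 172.513600
step 1: c = 2.084068, f(c) = -17.135403 < 0 → new bracket [2.084068, 3.800000]
step 2: c = 2.239108, f(c) = -10.863768 < 0 → new bracket [2.239108, 3.800000]

2.23911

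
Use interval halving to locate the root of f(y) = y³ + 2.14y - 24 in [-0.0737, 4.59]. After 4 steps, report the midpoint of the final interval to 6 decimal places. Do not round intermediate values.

f(-0.073700) = -24.158118, f(4.590000) = 82.525179 (opposite signs)
step 1: m = 2.258150, f(m) = -7.652707 < 0 → root in [2.258150, 4.590000]
step 2: m = 3.424075, f(m) = 23.472367 > 0 → root in [2.258150, 3.424075]
step 3: m = 2.841113, f(m) = 5.013214 > 0 → root in [2.258150, 2.841113]
step 4: m = 2.549631, f(m) = -1.969606 < 0 → root in [2.549631, 2.841113]
Midpoint of [2.549631, 2.841113] = 2.695372

2.695372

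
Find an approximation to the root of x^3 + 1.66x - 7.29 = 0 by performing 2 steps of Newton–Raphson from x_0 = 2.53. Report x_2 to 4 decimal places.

f'(x) = 3x^2 + 1.66
x_0 = 2.530000: f = 13.104077, f' = 20.862700 → x_1 = 2.530000 - (13.104077)/(20.862700) = 1.901890
x_1 = 1.901890: f = 2.746623, f' = 12.511553 → x_2 = 1.901890 - (2.746623)/(12.511553) = 1.682363

1.6824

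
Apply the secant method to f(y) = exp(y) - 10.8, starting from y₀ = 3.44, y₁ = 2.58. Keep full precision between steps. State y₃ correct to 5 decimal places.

2.38775

f(y_0) = 20.386958, f(y_1) = 2.397138
y_2 = 2.580000 - (2.397138)·(2.580000 - 3.440000)/(2.397138 - (20.386958)) = 2.465405; f(y_2) = 0.968250
y_3 = 2.465405 - (0.968250)·(2.465405 - 2.580000)/(0.968250 - (2.397138)) = 2.387753; f(y_3) = 0.088999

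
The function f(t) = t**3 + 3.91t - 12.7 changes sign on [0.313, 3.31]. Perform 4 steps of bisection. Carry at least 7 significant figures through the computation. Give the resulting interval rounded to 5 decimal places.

f(0.313000) = -11.445506, f(3.310000) = 36.506791 (opposite signs)
step 1: m = 1.811500, f(m) = 0.327461 > 0 → root in [0.313000, 1.811500]
step 2: m = 1.062250, f(m) = -7.347986 < 0 → root in [1.062250, 1.811500]
step 3: m = 1.436875, f(m) = -4.115233 < 0 → root in [1.436875, 1.811500]
step 4: m = 1.624188, f(m) = -2.064845 < 0 → root in [1.624188, 1.811500]

[1.62419, 1.81150]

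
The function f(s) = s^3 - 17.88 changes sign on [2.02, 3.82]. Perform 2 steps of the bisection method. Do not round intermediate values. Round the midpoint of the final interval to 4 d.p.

2.6950

f(2.020000) = -9.637592, f(3.820000) = 37.862968 (opposite signs)
step 1: m = 2.920000, f(m) = 7.017088 > 0 → root in [2.020000, 2.920000]
step 2: m = 2.470000, f(m) = -2.810777 < 0 → root in [2.470000, 2.920000]
Midpoint of [2.470000, 2.920000] = 2.695000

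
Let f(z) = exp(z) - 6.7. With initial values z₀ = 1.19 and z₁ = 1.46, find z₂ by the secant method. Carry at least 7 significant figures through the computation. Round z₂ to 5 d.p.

2.09441

Secant update: z_(k+1) = z_k − f(z_k)·(z_k − z_(k-1))/(f(z_k) − f(z_(k-1))).
f(z_0) = -3.412919, f(z_1) = -2.394040
z_2 = 1.460000 - (-2.394040)·(1.460000 - 1.190000)/(-2.394040 - (-3.412919)) = 2.094414; f(z_2) = 1.420683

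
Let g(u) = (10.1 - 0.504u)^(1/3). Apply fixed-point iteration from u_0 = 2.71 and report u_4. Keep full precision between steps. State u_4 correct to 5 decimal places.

2.08391

u_1 = g(2.710000) = 2.059398
u_2 = g(2.059398) = 2.084854
u_3 = g(2.084854) = 2.083870
u_4 = g(2.083870) = 2.083908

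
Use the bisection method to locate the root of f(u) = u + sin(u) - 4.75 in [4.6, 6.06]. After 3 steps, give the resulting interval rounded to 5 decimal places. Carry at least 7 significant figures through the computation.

f(4.600000) = -1.143691, f(6.060000) = 1.088663 (opposite signs)
step 1: m = 5.330000, f(m) = -0.235264 < 0 → root in [5.330000, 6.060000]
step 2: m = 5.695000, f(m) = 0.390148 > 0 → root in [5.330000, 5.695000]
step 3: m = 5.512500, f(m) = 0.065873 > 0 → root in [5.330000, 5.512500]

[5.33000, 5.51250]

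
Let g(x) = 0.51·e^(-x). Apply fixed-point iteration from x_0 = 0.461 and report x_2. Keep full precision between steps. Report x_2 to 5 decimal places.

0.36973

x_1 = g(0.461000) = 0.321633
x_2 = g(0.321633) = 0.369732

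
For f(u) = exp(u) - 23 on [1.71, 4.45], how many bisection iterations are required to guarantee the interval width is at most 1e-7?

25

Initial width b − a = 4.45 − 1.71 = 2.740000.
After n steps the width is (b−a)/2^n; need (b−a)/2^n ≤ 1e-7.
So n ≥ log₂(2.740000/1e-7) = log₂(27400000.0000) ≈ 24.7077.
Hence n = 25.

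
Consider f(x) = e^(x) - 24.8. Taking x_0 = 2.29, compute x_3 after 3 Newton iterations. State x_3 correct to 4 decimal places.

f'(x) = e^(x)
x_0 = 2.290000: f = -14.925062, f' = 9.874938 → x_1 = 2.290000 - (-14.925062)/(9.874938) = 3.801408
x_1 = 3.801408: f = 19.964179, f' = 44.764179 → x_2 = 3.801408 - (19.964179)/(44.764179) = 3.355423
x_2 = 3.355423: f = 3.857714, f' = 28.657714 → x_3 = 3.355423 - (3.857714)/(28.657714) = 3.220809

3.2208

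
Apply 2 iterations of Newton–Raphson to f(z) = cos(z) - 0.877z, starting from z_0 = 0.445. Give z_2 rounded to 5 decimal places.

f'(z) = -sin(z) - 0.877
z_0 = 0.445000: f = 0.512346, f' = -1.307458 → z_1 = 0.445000 - (0.512346)/(-1.307458) = 0.836864
z_1 = 0.836864: f = -0.064135, f' = -1.619546 → z_2 = 0.836864 - (-0.064135)/(-1.619546) = 0.797263

0.79726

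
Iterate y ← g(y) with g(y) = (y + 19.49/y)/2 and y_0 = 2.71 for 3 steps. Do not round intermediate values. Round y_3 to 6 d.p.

y_1 = g(2.710000) = 4.950941
y_2 = g(4.950941) = 4.443783
y_3 = g(4.443783) = 4.414843

4.414843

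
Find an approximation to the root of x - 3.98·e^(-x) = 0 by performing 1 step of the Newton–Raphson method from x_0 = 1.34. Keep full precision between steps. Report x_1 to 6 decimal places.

1.194146

Newton update: x ← x − f(x)/f'(x).
f'(x) = 1 + 3.98·e^(-x)
x_0 = 1.340000: f = 0.297854, f' = 2.042146 → x_1 = 1.340000 - (0.297854)/(2.042146) = 1.194146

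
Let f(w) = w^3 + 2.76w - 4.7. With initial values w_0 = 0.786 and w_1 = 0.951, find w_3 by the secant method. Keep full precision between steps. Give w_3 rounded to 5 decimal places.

Secant update: w_(k+1) = w_k − f(w_k)·(w_k − w_(k-1))/(f(w_k) − f(w_(k-1))).
f(w_0) = -2.045052, f(w_1) = -1.215155
w_2 = 0.951000 - (-1.215155)·(0.951000 - 0.786000)/(-1.215155 - (-2.045052)) = 1.192597; f(w_2) = 0.287781
w_3 = 1.192597 - (0.287781)·(1.192597 - 0.951000)/(0.287781 - (-1.215155)) = 1.146336; f(w_3) = -0.029729

1.14634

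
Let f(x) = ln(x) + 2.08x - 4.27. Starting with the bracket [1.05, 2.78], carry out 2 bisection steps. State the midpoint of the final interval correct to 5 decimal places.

f(1.050000) = -2.037210, f(2.780000) = 2.534851 (opposite signs)
step 1: m = 1.915000, f(m) = 0.362918 > 0 → root in [1.050000, 1.915000]
step 2: m = 1.482500, f(m) = -0.792670 < 0 → root in [1.482500, 1.915000]
Midpoint of [1.482500, 1.915000] = 1.698750

1.69875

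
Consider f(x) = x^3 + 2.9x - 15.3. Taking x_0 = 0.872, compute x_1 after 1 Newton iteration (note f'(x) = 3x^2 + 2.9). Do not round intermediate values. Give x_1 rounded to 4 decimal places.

Newton update: x ← x − f(x)/f'(x).
x_0 = 0.872000: f = -12.108145, f' = 5.181152 → x_1 = 0.872000 - (-12.108145)/(5.181152) = 3.208960

3.2090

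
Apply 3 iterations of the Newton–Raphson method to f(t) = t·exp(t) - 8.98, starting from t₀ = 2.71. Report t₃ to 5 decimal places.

Newton update: t ← t − f(t)/f'(t).
f'(t) = (t + 1)·exp(t)
t_0 = 2.710000: f = 31.749337, f' = 55.758612 → t_1 = 2.710000 - (31.749337)/(55.758612) = 2.140593
t_1 = 2.140593: f = 9.224632, f' = 26.709113 → t_2 = 2.140593 - (9.224632)/(26.709113) = 1.795219
t_2 = 1.795219: f = 1.828645, f' = 16.829439 → t_3 = 1.795219 - (1.828645)/(16.829439) = 1.686562

1.68656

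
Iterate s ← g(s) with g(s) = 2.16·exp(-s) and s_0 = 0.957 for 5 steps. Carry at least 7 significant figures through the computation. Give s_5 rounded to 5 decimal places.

s_1 = g(0.957000) = 0.829534
s_2 = g(0.829534) = 0.942306
s_3 = g(0.942306) = 0.841813
s_4 = g(0.841813) = 0.930806
s_5 = g(0.930806) = 0.851549

0.85155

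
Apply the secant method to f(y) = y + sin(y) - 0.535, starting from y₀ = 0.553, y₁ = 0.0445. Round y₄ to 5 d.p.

0.26912

Secant update: y_(k+1) = y_k − f(y_k)·(y_k − y_(k-1))/(f(y_k) − f(y_(k-1))).
f(y_0) = 0.543242, f(y_1) = -0.446015
y_2 = 0.044500 - (-0.446015)·(0.044500 - 0.553000)/(-0.446015 - (0.543242)) = 0.273761; f(y_2) = 0.009116
y_3 = 0.273761 - (0.009116)·(0.273761 - 0.044500)/(0.009116 - (-0.446015)) = 0.269169; f(y_3) = 0.000100
y_4 = 0.269169 - (0.000100)·(0.269169 - 0.273761)/(0.000100 - (0.009116)) = 0.269118; f(y_4) = -0.000000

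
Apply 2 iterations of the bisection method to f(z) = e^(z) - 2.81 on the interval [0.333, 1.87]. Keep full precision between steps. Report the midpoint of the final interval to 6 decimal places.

0.909375

f(0.333000) = -1.414853, f(1.870000) = 3.678296 (opposite signs)
step 1: m = 1.101500, f(m) = 0.198676 > 0 → root in [0.333000, 1.101500]
step 2: m = 0.717250, f(m) = -0.761209 < 0 → root in [0.717250, 1.101500]
Midpoint of [0.717250, 1.101500] = 0.909375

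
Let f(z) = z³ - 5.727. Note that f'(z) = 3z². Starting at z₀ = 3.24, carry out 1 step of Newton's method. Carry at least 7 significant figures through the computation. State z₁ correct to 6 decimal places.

Newton update: z ← z − f(z)/f'(z).
z_0 = 3.240000: f = 28.285224, f' = 31.492800 → z_1 = 3.240000 - (28.285224)/(31.492800) = 2.341851

2.341851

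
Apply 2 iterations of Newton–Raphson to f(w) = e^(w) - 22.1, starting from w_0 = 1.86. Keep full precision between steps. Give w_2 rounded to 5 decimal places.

Newton update: w ← w − f(w)/f'(w).
f'(w) = e^(w)
w_0 = 1.860000: f = -15.676263, f' = 6.423737 → w_1 = 1.860000 - (-15.676263)/(6.423737) = 4.300365
w_1 = 4.300365: f = 51.626709, f' = 73.726709 → w_2 = 4.300365 - (51.626709)/(73.726709) = 3.600121

3.60012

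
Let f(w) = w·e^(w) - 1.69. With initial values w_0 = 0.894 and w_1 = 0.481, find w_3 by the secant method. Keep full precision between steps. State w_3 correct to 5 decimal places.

0.78435

f(w_0) = 0.495731, f(w_1) = -0.911890
w_2 = 0.481000 - (-0.911890)·(0.481000 - 0.894000)/(-0.911890 - (0.495731)) = 0.748551; f(w_2) = -0.107612
w_3 = 0.748551 - (-0.107612)·(0.748551 - 0.481000)/(-0.107612 - (-0.911890)) = 0.784349; f(w_3) = 0.028494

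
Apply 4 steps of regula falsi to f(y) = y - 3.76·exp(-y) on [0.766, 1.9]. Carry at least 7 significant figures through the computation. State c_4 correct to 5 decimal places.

False-position update: c = (a·f(b) − b·f(a))/(f(b) − f(a)); replace the endpoint whose sign matches f(c).
f(0.766000) = -0.981907, f(1.900000) = 1.337622
step 1: c = 1.246047, f(c) = 0.164522 > 0 → new bracket [0.766000, 1.246047]
step 2: c = 1.177156, f(c) = 0.018498 > 0 → new bracket [0.766000, 1.177156]
step 3: c = 1.169554, f(c) = 0.002053 > 0 → new bracket [0.766000, 1.169554]
step 4: c = 1.168712, f(c) = 0.000228 > 0 → new bracket [0.766000, 1.168712]

1.16871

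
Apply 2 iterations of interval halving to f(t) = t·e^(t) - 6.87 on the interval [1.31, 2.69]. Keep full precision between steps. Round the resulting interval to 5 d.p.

[1.31000, 1.65500]

f(1.310000) = -2.014912, f(2.690000) = 32.758208 (opposite signs)
step 1: m = 2.000000, f(m) = 7.908112 > 0 → root in [1.310000, 2.000000]
step 2: m = 1.655000, f(m) = 1.790747 > 0 → root in [1.310000, 1.655000]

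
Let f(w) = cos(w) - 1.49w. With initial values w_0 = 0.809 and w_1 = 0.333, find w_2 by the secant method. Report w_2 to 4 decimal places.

0.5546

f(w_0) = -0.515188, f(w_1) = 0.448896
w_2 = 0.333000 - (0.448896)·(0.333000 - 0.809000)/(0.448896 - (-0.515188)) = 0.554635; f(w_2) = 0.023687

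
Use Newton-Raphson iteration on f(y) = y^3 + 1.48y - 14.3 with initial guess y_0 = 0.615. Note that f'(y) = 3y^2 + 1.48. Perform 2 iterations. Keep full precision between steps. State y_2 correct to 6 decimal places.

Newton update: y ← y − f(y)/f'(y).
y_0 = 0.615000: f = -13.157192, f' = 2.614675 → y_1 = 0.615000 - (-13.157192)/(2.614675) = 5.647056
y_1 = 5.647056: f = 174.137998, f' = 97.147732 → y_2 = 5.647056 - (174.137998)/(97.147732) = 3.854549

3.854549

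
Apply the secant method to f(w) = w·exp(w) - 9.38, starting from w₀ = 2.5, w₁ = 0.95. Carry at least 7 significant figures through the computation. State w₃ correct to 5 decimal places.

f(w_0) = 21.076235, f(w_1) = -6.923576
w_2 = 0.950000 - (-6.923576)·(0.950000 - 2.500000)/(-6.923576 - (21.076235)) = 1.333272; f(w_2) = -4.322319
w_3 = 1.333272 - (-4.322319)·(1.333272 - 0.950000)/(-4.322319 - (-6.923576)) = 1.970127; f(w_3) = 4.748942

1.97013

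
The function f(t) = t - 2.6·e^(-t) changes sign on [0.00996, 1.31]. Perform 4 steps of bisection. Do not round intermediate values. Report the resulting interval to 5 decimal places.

[0.90374, 0.98499]

f(0.009960) = -2.564273, f(1.310000) = 0.608468 (opposite signs)
step 1: m = 0.659980, f(m) = -0.683860 < 0 → root in [0.659980, 1.310000]
step 2: m = 0.984990, f(m) = 0.014038 > 0 → root in [0.659980, 0.984990]
step 3: m = 0.822485, f(m) = -0.319795 < 0 → root in [0.822485, 0.984990]
step 4: m = 0.903738, f(m) = -0.149400 < 0 → root in [0.903738, 0.984990]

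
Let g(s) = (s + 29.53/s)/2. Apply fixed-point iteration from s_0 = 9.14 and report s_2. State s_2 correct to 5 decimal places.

5.47978

s_1 = g(9.140000) = 6.185427
s_2 = g(6.185427) = 5.479776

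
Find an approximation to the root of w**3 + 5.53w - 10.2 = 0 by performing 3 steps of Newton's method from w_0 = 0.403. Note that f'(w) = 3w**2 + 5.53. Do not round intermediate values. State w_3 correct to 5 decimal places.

1.37526

w_0 = 0.403000: f = -7.905959, f' = 6.017227 → w_1 = 0.403000 - (-7.905959)/(6.017227) = 1.716887
w_1 = 1.716887: f = 4.355261, f' = 14.373108 → w_2 = 1.716887 - (4.355261)/(14.373108) = 1.413873
w_2 = 1.413873: f = 0.445101, f' = 11.527110 → w_3 = 1.413873 - (0.445101)/(11.527110) = 1.375260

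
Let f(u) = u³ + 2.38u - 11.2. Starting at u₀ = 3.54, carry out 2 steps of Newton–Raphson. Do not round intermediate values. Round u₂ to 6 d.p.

2.008876

f'(u) = 3u² + 2.38
u_0 = 3.540000: f = 41.587064, f' = 39.974800 → u_1 = 3.540000 - (41.587064)/(39.974800) = 2.499668
u_1 = 2.499668: f = 10.367985, f' = 21.125020 → u_2 = 2.499668 - (10.367985)/(21.125020) = 2.008876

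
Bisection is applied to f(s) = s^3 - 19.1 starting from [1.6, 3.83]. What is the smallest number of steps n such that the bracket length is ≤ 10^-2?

Initial width b − a = 3.83 − 1.6 = 2.230000.
After n steps the width is (b−a)/2^n; need (b−a)/2^n ≤ 10^-2.
So n ≥ log₂(2.230000/10^-2) = log₂(223.0000) ≈ 7.8009.
Hence n = 8.

8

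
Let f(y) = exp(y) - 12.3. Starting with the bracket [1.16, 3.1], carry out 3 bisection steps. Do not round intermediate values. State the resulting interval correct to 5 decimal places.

f(1.160000) = -9.110067, f(3.100000) = 9.897951 (opposite signs)
step 1: m = 2.130000, f(m) = -3.885133 < 0 → root in [2.130000, 3.100000]
step 2: m = 2.615000, f(m) = 1.367216 > 0 → root in [2.130000, 2.615000]
step 3: m = 2.372500, f(m) = -1.575831 < 0 → root in [2.372500, 2.615000]

[2.37250, 2.61500]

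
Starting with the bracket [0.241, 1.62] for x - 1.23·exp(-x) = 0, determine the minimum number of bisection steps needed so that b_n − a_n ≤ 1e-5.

18

Initial width b − a = 1.62 − 0.241 = 1.379000.
After n steps the width is (b−a)/2^n; need (b−a)/2^n ≤ 1e-5.
So n ≥ log₂(1.379000/1e-5) = log₂(137900.0000) ≈ 17.0733.
Hence n = 18.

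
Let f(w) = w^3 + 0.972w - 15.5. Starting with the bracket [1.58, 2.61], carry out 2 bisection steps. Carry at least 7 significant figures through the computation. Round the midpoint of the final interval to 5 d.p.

2.48125

f(1.580000) = -10.019928, f(2.610000) = 4.816501 (opposite signs)
step 1: m = 2.095000, f(m) = -4.268653 < 0 → root in [2.095000, 2.610000]
step 2: m = 2.352500, f(m) = -0.194032 < 0 → root in [2.352500, 2.610000]
Midpoint of [2.352500, 2.610000] = 2.481250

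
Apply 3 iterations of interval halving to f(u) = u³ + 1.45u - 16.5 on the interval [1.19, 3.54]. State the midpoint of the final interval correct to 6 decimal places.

2.218125

f(1.190000) = -13.089341, f(3.540000) = 32.994864 (opposite signs)
step 1: m = 2.365000, f(m) = 0.157227 > 0 → root in [1.190000, 2.365000]
step 2: m = 1.777500, f(m) = -8.306603 < 0 → root in [1.777500, 2.365000]
step 3: m = 2.071250, f(m) = -4.610866 < 0 → root in [2.071250, 2.365000]
Midpoint of [2.071250, 2.365000] = 2.218125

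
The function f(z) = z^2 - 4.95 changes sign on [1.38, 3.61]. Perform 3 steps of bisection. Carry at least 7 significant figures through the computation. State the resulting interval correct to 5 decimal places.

f(1.380000) = -3.045600, f(3.610000) = 8.082100 (opposite signs)
step 1: m = 2.495000, f(m) = 1.275025 > 0 → root in [1.380000, 2.495000]
step 2: m = 1.937500, f(m) = -1.196094 < 0 → root in [1.937500, 2.495000]
step 3: m = 2.216250, f(m) = -0.038236 < 0 → root in [2.216250, 2.495000]

[2.21625, 2.49500]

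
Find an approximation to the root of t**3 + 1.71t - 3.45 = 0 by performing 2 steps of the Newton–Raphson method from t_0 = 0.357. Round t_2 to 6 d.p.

f'(t) = 3t**2 + 1.71
t_0 = 0.357000: f = -2.794031, f' = 2.092347 → t_1 = 0.357000 - (-2.794031)/(2.092347) = 1.692357
t_1 = 1.692357: f = 4.290966, f' = 10.302219 → t_2 = 1.692357 - (4.290966)/(10.302219) = 1.275848

1.275848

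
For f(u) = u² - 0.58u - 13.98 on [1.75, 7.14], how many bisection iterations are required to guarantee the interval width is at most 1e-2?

Initial width b − a = 7.14 − 1.75 = 5.390000.
After n steps the width is (b−a)/2^n; need (b−a)/2^n ≤ 1e-2.
So n ≥ log₂(5.390000/1e-2) = log₂(539.0000) ≈ 9.0741.
Hence n = 10.

10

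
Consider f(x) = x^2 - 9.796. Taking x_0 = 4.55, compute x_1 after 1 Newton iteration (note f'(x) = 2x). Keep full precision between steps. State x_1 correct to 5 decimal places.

x_0 = 4.550000: f = 10.906500, f' = 9.100000 → x_1 = 4.550000 - (10.906500)/(9.100000) = 3.351484

3.35148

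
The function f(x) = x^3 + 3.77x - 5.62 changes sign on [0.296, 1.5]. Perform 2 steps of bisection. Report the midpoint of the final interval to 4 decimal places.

f(0.296000) = -4.478146, f(1.500000) = 3.410000 (opposite signs)
step 1: m = 0.898000, f(m) = -1.510389 < 0 → root in [0.898000, 1.500000]
step 2: m = 1.199000, f(m) = 0.623914 > 0 → root in [0.898000, 1.199000]
Midpoint of [0.898000, 1.199000] = 1.048500

1.0485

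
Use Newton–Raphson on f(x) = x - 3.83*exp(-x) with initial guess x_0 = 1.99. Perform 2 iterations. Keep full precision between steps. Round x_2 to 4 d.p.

1.1723

Newton update: x ← x − f(x)/f'(x).
f'(x) = 1 + 3.83*exp(-x)
x_0 = 1.990000: f = 1.466457, f' = 1.523543 → x_1 = 1.990000 - (1.466457)/(1.523543) = 1.027470
x_1 = 1.027470: f = -0.343331, f' = 2.370801 → x_2 = 1.027470 - (-0.343331)/(2.370801) = 1.172286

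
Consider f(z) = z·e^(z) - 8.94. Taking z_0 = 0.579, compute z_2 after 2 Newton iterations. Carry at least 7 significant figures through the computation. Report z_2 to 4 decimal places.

2.6826

Newton update: z ← z − f(z)/f'(z).
f'(z) = (z + 1)·e^(z)
z_0 = 0.579000: f = -7.906917, f' = 2.817336 → z_1 = 0.579000 - (-7.906917)/(2.817336) = 3.385523
z_1 = 3.385523: f = 91.046087, f' = 129.519514 → z_2 = 3.385523 - (91.046087)/(129.519514) = 2.682570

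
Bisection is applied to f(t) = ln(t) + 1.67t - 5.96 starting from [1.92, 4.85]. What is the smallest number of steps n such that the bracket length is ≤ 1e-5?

19

Initial width b − a = 4.85 − 1.92 = 2.930000.
After n steps the width is (b−a)/2^n; need (b−a)/2^n ≤ 1e-5.
So n ≥ log₂(2.930000/1e-5) = log₂(293000.0000) ≈ 18.1605.
Hence n = 19.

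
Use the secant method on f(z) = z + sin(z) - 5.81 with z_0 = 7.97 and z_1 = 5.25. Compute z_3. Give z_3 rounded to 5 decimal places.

6.04054

f(z_0) = 3.153277, f(z_1) = -1.418934
z_2 = 5.250000 - (-1.418934)·(5.250000 - 7.970000)/(-1.418934 - (3.153277)) = 6.094121; f(z_2) = 0.096182
z_3 = 6.094121 - (0.096182)·(6.094121 - 5.250000)/(0.096182 - (-1.418934)) = 6.040535; f(z_3) = -0.009740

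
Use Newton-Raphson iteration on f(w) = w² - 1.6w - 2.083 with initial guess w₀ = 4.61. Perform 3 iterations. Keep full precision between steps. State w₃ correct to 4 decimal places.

f'(w) = 2w - 1.6
w_0 = 4.610000: f = 11.793100, f' = 7.620000 → w_1 = 4.610000 - (11.793100)/(7.620000) = 3.062349
w_1 = 3.062349: f = 2.395223, f' = 4.524698 → w_2 = 3.062349 - (2.395223)/(4.524698) = 2.532983
w_2 = 2.532983: f = 0.280229, f' = 3.465965 → w_3 = 2.532983 - (0.280229)/(3.465965) = 2.452131

2.4521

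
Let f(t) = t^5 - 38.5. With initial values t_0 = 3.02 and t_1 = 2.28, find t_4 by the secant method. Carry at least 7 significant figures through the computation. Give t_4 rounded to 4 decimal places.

2.0774

f(t_0) = 212.708722, f(t_1) = 23.113267
t_2 = 2.280000 - (23.113267)·(2.280000 - 3.020000)/(23.113267 - (212.708722)) = 2.189788; f(t_2) = 11.851242
t_3 = 2.189788 - (11.851242)·(2.189788 - 2.280000)/(11.851242 - (23.113267)) = 2.094856; f(t_3) = 1.843235
t_4 = 2.094856 - (1.843235)·(2.094856 - 2.189788)/(1.843235 - (11.851242)) = 2.077372; f(t_4) = 0.187530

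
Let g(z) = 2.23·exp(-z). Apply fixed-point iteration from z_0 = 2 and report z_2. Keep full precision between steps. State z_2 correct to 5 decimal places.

1.64906

z_1 = g(2.000000) = 0.301798
z_2 = g(0.301798) = 1.649057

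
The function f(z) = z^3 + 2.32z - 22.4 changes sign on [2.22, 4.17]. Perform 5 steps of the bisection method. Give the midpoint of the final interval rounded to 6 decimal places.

2.555156

f(2.220000) = -6.308552, f(4.170000) = 59.786113 (opposite signs)
step 1: m = 3.195000, f(m) = 17.627040 > 0 → root in [2.220000, 3.195000]
step 2: m = 2.707500, f(m) = 3.728881 > 0 → root in [2.220000, 2.707500]
step 3: m = 2.463750, f(m) = -1.728980 < 0 → root in [2.463750, 2.707500]
step 4: m = 2.585625, f(m) = 0.884734 > 0 → root in [2.463750, 2.585625]
step 5: m = 2.524688, f(m) = -0.450248 < 0 → root in [2.524688, 2.585625]
Midpoint of [2.524688, 2.585625] = 2.555156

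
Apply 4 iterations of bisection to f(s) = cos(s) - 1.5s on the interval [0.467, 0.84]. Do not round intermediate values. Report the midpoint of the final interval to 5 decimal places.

f(0.467000) = 0.192423, f(0.840000) = -0.592537 (opposite signs)
step 1: m = 0.653500, f(m) = -0.186289 < 0 → root in [0.467000, 0.653500]
step 2: m = 0.560250, f(m) = 0.006747 > 0 → root in [0.560250, 0.653500]
step 3: m = 0.606875, f(m) = -0.088878 < 0 → root in [0.560250, 0.606875]
step 4: m = 0.583562, f(m) = -0.040839 < 0 → root in [0.560250, 0.583562]
Midpoint of [0.560250, 0.583562] = 0.571906

0.57191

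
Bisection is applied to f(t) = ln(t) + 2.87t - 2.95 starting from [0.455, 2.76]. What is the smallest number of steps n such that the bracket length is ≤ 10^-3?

12

Initial width b − a = 2.76 − 0.455 = 2.305000.
After n steps the width is (b−a)/2^n; need (b−a)/2^n ≤ 10^-3.
So n ≥ log₂(2.305000/10^-3) = log₂(2305.0000) ≈ 11.1706.
Hence n = 12.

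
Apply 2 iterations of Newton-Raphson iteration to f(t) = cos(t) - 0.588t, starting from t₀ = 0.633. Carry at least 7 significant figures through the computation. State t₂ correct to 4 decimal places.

0.9666

f'(t) = -sin(t) - 0.588
t_0 = 0.633000: f = 0.434052, f' = -1.179566 → t_1 = 0.633000 - (0.434052)/(-1.179566) = 1.000976
t_1 = 1.000976: f = -0.049094, f' = -1.429998 → t_2 = 1.000976 - (-0.049094)/(-1.429998) = 0.966645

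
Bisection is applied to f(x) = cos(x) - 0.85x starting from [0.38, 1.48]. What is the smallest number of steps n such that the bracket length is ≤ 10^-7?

Initial width b − a = 1.48 − 0.38 = 1.100000.
After n steps the width is (b−a)/2^n; need (b−a)/2^n ≤ 10^-7.
So n ≥ log₂(1.100000/10^-7) = log₂(11000000.0000) ≈ 23.3910.
Hence n = 24.

24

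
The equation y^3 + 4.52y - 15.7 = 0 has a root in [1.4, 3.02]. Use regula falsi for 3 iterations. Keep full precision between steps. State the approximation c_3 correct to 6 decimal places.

f(1.400000) = -6.628000, f(3.020000) = 25.494008
step 1: c = 1.734268, f(c) = -2.644976 < 0 → new bracket [1.734268, 3.020000]
step 2: c = 1.855123, f(c) = -0.930476 < 0 → new bracket [1.855123, 3.020000]
step 3: c = 1.896141, f(c) = -0.312148 < 0 → new bracket [1.896141, 3.020000]

1.896141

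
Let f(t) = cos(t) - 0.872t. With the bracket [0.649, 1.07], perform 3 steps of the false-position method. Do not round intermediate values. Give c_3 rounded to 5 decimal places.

0.79942

False-position update: c = (a·f(b) − b·f(a))/(f(b) − f(a)); replace the endpoint whose sign matches f(c).
f(0.649000) = 0.230761, f(1.070000) = -0.452916
step 1: c = 0.791100, f(c) = 0.013225 > 0 → new bracket [0.791100, 1.070000]
step 2: c = 0.799012, f(c) = 0.000676 > 0 → new bracket [0.799012, 1.070000]
step 3: c = 0.799416, f(c) = 0.000034 > 0 → new bracket [0.799416, 1.070000]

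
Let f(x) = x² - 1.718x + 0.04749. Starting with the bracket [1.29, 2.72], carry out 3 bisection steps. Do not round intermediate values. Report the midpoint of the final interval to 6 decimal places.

1.736875

f(1.290000) = -0.504630, f(2.720000) = 2.772930 (opposite signs)
step 1: m = 2.005000, f(m) = 0.622925 > 0 → root in [1.290000, 2.005000]
step 2: m = 1.647500, f(m) = -0.068659 < 0 → root in [1.647500, 2.005000]
step 3: m = 1.826250, f(m) = 0.245182 > 0 → root in [1.647500, 1.826250]
Midpoint of [1.647500, 1.826250] = 1.736875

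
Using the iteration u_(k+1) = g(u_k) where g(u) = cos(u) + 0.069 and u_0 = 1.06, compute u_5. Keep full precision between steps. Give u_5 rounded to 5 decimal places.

0.73010

u_1 = g(1.060000) = 0.557872
u_2 = g(0.557872) = 0.917384
u_3 = g(0.917384) = 0.676900
u_4 = g(0.676900) = 0.848518
u_5 = g(0.848518) = 0.730096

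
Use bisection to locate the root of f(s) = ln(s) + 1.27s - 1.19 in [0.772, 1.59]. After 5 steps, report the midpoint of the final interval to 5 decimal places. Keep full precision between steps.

f(0.772000) = -0.468331, f(1.590000) = 1.293034 (opposite signs)
step 1: m = 1.181000, f(m) = 0.476232 > 0 → root in [0.772000, 1.181000]
step 2: m = 0.976500, f(m) = 0.026374 > 0 → root in [0.772000, 0.976500]
step 3: m = 0.874250, f(m) = -0.214091 < 0 → root in [0.874250, 0.976500]
step 4: m = 0.925375, f(m) = -0.092330 < 0 → root in [0.925375, 0.976500]
step 5: m = 0.950937, f(m) = -0.032616 < 0 → root in [0.950937, 0.976500]
Midpoint of [0.950937, 0.976500] = 0.963719

0.96372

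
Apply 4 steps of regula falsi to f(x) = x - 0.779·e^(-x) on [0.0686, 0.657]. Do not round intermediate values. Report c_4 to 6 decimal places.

0.481376

False-position update: c = (a·f(b) − b·f(a))/(f(b) − f(a)); replace the endpoint whose sign matches f(c).
f(0.068600) = -0.658752, f(0.657000) = 0.253163
step 1: c = 0.493650, f(c) = 0.018153 > 0 → new bracket [0.068600, 0.493650]
step 2: c = 0.482251, f(c) = 0.001303 > 0 → new bracket [0.068600, 0.482251]
step 3: c = 0.481435, f(c) = 0.000094 > 0 → new bracket [0.068600, 0.481435]
step 4: c = 0.481376, f(c) = 0.000007 > 0 → new bracket [0.068600, 0.481376]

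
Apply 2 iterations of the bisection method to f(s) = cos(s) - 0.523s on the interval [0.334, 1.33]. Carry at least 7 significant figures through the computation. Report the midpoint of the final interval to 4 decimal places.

0.9565

f(0.334000) = 0.770057, f(1.330000) = -0.457114 (opposite signs)
step 1: m = 0.832000, f(m) = 0.238263 > 0 → root in [0.832000, 1.330000]
step 2: m = 1.081000, f(m) = -0.094917 < 0 → root in [0.832000, 1.081000]
Midpoint of [0.832000, 1.081000] = 0.956500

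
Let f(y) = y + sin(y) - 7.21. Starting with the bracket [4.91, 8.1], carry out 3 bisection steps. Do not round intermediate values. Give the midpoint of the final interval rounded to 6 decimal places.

6.704375

f(4.910000) = -3.280538, f(8.100000) = 1.859890 (opposite signs)
step 1: m = 6.505000, f(m) = -0.485000 < 0 → root in [6.505000, 8.100000]
step 2: m = 7.302500, f(m) = 0.944249 > 0 → root in [6.505000, 7.302500]
step 3: m = 6.903750, f(m) = 0.275245 > 0 → root in [6.505000, 6.903750]
Midpoint of [6.505000, 6.903750] = 6.704375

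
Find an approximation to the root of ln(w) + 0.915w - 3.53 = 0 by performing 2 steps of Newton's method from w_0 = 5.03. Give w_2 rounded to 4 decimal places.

2.7507

f'(w) = 1/w + 0.915
w_0 = 5.030000: f = 2.687870, f' = 1.113807 → w_1 = 5.030000 - (2.687870)/(1.113807) = 2.616773
w_1 = 2.616773: f = -0.173711, f' = 1.297150 → w_2 = 2.616773 - (-0.173711)/(1.297150) = 2.750690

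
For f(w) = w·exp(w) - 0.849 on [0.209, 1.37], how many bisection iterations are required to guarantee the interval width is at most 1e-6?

21

Initial width b − a = 1.37 − 0.209 = 1.161000.
After n steps the width is (b−a)/2^n; need (b−a)/2^n ≤ 1e-6.
So n ≥ log₂(1.161000/1e-6) = log₂(1161000.0000) ≈ 20.1469.
Hence n = 21.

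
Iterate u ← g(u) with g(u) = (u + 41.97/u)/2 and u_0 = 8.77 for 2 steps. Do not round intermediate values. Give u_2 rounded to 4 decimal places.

6.4850

u_1 = g(8.770000) = 6.777816
u_2 = g(6.777816) = 6.485038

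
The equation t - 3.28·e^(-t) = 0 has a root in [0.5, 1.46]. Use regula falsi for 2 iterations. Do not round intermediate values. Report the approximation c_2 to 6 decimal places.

f(0.500000) = -1.489421, f(1.460000) = 0.698265
step 1: c = 1.153587, f(c) = 0.118738 > 0 → new bracket [0.500000, 1.153587]
step 2: c = 1.105330, f(c) = 0.019317 > 0 → new bracket [0.500000, 1.105330]

1.105330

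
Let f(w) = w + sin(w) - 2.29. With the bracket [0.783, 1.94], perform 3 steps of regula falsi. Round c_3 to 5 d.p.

1.32478

False-position update: c = (a·f(b) − b·f(a))/(f(b) − f(a)); replace the endpoint whose sign matches f(c).
f(0.783000) = -0.801591, f(1.940000) = 0.582615
step 1: c = 1.453016, f(c) = 0.156088 > 0 → new bracket [0.783000, 1.453016]
step 2: c = 1.343813, f(c) = 0.028163 > 0 → new bracket [0.783000, 1.343813]
step 3: c = 1.324778, f(c) = 0.004668 > 0 → new bracket [0.783000, 1.324778]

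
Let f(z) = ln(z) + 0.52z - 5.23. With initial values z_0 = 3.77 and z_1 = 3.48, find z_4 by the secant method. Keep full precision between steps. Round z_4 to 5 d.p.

6.46757

f(z_0) = -1.942525, f(z_1) = -2.173368
z_2 = 3.480000 - (-2.173368)·(3.480000 - 3.770000)/(-2.173368 - (-1.942525)) = 6.210329; f(z_2) = -0.174415
z_3 = 6.210329 - (-0.174415)·(6.210329 - 3.480000)/(-0.174415 - (-2.173368)) = 6.448559; f(z_3) = -0.012893
z_4 = 6.448559 - (-0.012893)·(6.448559 - 6.210329)/(-0.012893 - (-0.174415)) = 6.467574; f(z_4) = -0.000060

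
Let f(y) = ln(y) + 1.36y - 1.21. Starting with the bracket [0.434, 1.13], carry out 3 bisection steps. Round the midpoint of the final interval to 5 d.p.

0.91250

f(0.434000) = -1.454471, f(1.130000) = 0.449018 (opposite signs)
step 1: m = 0.782000, f(m) = -0.392381 < 0 → root in [0.782000, 1.130000]
step 2: m = 0.956000, f(m) = 0.045163 > 0 → root in [0.782000, 0.956000]
step 3: m = 0.869000, f(m) = -0.168572 < 0 → root in [0.869000, 0.956000]
Midpoint of [0.869000, 0.956000] = 0.912500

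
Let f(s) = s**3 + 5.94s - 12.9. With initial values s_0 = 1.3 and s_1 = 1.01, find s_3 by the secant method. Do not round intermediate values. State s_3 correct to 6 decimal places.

Secant update: s_(k+1) = s_k − f(s_k)·(s_k − s_(k-1))/(f(s_k) − f(s_(k-1))).
f(s_0) = -2.981000, f(s_1) = -5.870299
s_2 = 1.010000 - (-5.870299)·(1.010000 - 1.300000)/(-5.870299 - (-2.981000)) = 1.599204; f(s_2) = 0.689162
s_3 = 1.599204 - (0.689162)·(1.599204 - 1.010000)/(0.689162 - (-5.870299)) = 1.537300; f(s_3) = -0.135350

1.537300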